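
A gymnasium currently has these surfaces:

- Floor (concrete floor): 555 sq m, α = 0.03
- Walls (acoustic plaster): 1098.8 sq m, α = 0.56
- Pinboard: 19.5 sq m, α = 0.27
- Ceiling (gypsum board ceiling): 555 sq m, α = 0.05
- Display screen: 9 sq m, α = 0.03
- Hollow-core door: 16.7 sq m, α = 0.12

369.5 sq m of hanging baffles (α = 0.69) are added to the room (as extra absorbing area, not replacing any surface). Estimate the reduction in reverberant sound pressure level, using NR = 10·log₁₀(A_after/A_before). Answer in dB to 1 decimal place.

1.4 dB

Summing Sᵢαᵢ: 16.650 + 615.328 + 5.265 + 27.750 + 0.270 + 2.004 → A_before = 667.267 sabins.
Added absorption = 369.5 × 0.69 = 254.955 sabins.
New total A_after = 922.222 sabins.
Reduction = 10 log₁₀(A_after/A_before) = 10 log₁₀(1.3821) = 1.4 dB.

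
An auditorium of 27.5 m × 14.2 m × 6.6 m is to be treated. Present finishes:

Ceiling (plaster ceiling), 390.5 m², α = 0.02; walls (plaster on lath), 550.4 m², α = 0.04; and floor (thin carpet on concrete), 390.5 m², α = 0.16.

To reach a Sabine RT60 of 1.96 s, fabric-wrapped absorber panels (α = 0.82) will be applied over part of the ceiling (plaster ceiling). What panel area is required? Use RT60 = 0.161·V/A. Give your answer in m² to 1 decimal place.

149.3

Total absorption A₁ = 390.5×0.02 + 550.4×0.04 + 390.5×0.16
  = 7.810 + 22.016 + 62.480 = 92.306 m² sabins.
V = 2577.3 m³. Target absorption A₂ = 0.161 × 2577.3 / 1.96 = 211.707 sabins.
Absorption to add: 211.707 − 92.306 = 119.401 sabins.
Net gain per m²: Δα = 0.82 − 0.02 = 0.80.
Panel area = 119.401 / 0.80 = 149.3 m².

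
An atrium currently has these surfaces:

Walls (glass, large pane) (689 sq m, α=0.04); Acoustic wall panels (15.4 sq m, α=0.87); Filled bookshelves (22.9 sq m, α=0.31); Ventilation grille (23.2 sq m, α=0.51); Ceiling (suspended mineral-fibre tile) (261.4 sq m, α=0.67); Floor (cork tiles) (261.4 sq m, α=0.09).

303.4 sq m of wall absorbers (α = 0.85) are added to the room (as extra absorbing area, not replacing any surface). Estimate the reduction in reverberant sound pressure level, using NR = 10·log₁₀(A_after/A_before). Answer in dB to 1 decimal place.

3.0 dB

Summing Sᵢαᵢ: 27.560 + 13.398 + 7.099 + 11.832 + 175.138 + 23.526 → A_before = 258.553 sabins.
Treatment contributes 303.4·0.85 = 257.890 sabins.
New total A_after = 516.443 sabins.
Reduction = 10 log₁₀(A_after/A_before) = 10 log₁₀(1.9974) = 3.0 dB.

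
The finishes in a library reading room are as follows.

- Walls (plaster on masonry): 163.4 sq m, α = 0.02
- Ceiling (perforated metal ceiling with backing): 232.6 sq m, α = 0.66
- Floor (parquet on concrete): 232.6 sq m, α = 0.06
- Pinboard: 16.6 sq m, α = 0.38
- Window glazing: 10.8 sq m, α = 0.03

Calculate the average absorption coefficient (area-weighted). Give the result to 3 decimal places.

0.270

Total surface area S = 656.0 sq m.
Weighted sum Σ Sα = 177.372.
ᾱ = 177.372 / 656.0 = 0.270.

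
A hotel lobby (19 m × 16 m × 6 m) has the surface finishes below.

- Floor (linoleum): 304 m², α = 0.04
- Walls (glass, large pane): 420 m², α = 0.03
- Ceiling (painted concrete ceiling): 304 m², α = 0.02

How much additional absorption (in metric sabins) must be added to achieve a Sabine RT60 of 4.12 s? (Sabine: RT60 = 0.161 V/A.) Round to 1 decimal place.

40.4 sabins

Total absorption A₁ = 304×0.04 + 420×0.03 + 304×0.02
  = 12.160 + 12.600 + 6.080 = 30.840 m² sabins.
For T = 4.12 s, need A₂ = 0.161·V/T = 0.161·1824/4.12 = 71.278 sabins.
ΔA = A₂ − A₁ = 71.278 − 30.840 = 40.4 sabins.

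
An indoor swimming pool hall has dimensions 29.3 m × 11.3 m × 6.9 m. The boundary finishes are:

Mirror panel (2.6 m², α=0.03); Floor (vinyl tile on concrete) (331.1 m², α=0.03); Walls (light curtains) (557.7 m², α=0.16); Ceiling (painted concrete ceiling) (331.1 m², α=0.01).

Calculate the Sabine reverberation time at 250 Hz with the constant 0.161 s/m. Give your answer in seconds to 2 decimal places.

A = Σ Sᵢαᵢ = 2.6×0.03 + 331.1×0.03 + 557.7×0.16 + 331.1×0.01 = 102.554 sabins.
V = 29.3·11.3·6.9 = 2284.521 m³.
T = 0.161 V/A = 0.161·2284.521/102.554 = 3.59 s.

3.59 seconds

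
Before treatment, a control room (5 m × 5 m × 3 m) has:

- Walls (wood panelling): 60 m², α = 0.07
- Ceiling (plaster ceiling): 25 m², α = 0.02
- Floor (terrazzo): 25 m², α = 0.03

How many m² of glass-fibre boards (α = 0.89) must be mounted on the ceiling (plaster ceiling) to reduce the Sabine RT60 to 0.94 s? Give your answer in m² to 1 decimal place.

8.5

Summing Sᵢαᵢ: 4.200 + 0.500 + 0.750 → A₁ = 5.450 sabins.
V = 75 m³. Target absorption A₂ = 0.161 × 75 / 0.94 = 12.846 sabins.
Absorption to add: 12.846 − 5.450 = 7.396 sabins.
Each m² of panel replacing the ceiling (plaster ceiling) adds (0.89 − 0.02) = 0.87 sabins.
Panel area = 7.396 / 0.87 = 8.5 m².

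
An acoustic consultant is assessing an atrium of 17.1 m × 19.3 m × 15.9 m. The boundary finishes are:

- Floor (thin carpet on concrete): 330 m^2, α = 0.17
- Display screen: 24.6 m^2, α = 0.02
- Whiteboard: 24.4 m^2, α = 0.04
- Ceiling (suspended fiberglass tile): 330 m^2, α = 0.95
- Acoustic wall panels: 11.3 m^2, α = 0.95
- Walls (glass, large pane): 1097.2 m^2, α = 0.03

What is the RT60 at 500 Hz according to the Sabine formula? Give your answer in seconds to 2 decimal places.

2.04 s

Summing Sᵢαᵢ: 56.100 + 0.492 + 0.976 + 313.500 + 10.735 + 32.916 → A = 414.719 sabins.
Room volume: 5247.477 m³.
T = 0.161 V/A = 0.161·5247.477/414.719 = 2.04 s.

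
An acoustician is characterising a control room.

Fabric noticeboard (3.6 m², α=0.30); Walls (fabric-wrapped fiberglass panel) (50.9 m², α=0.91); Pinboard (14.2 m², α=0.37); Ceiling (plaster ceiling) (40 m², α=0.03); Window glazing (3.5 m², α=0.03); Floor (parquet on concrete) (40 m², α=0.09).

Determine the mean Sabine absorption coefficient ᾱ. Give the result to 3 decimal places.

Total surface area S = 152.2 m².
Weighted sum Σ Sα = 57.558.
ᾱ = A/S = 0.378.

0.378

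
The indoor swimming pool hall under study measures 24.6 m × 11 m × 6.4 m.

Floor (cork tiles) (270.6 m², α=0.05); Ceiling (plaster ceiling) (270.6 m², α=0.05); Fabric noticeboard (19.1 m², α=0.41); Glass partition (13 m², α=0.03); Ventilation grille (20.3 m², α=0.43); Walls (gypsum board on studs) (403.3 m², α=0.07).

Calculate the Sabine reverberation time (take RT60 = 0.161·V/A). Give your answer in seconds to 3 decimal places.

3.860 s

Summing Sᵢαᵢ: 13.530 + 13.530 + 7.831 + 0.390 + 8.729 + 28.231 → A = 72.241 sabins.
Volume V = 24.6 × 11 × 6.4 = 1731.84 m³.
RT60 = 0.161 · V / A = 0.161 × 1731.84 / 72.241 = 3.860 s.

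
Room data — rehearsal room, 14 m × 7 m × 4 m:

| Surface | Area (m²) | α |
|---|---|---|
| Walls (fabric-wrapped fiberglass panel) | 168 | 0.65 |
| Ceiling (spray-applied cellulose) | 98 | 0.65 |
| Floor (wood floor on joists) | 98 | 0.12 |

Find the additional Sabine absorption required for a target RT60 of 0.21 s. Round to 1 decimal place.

Summing Sᵢαᵢ: 109.200 + 63.700 + 11.760 → A₁ = 184.660 sabins.
For T = 0.21 s, need A₂ = 0.161·V/T = 0.161·392/0.21 = 300.533 sabins.
ΔA = A₂ − A₁ = 300.533 − 184.660 = 115.9 sabins.

115.9 sabins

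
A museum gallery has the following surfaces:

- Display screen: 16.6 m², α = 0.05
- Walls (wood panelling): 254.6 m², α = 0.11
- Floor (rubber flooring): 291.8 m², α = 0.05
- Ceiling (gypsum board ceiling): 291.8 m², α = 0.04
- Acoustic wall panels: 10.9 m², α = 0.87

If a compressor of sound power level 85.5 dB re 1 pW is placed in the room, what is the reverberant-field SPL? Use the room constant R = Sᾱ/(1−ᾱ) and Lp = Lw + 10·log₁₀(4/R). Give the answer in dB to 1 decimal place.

73.1 dB

Σ(Sᵢαᵢ) = 16.6×0.05 + 254.6×0.11 + 291.8×0.05 + 291.8×0.04 + 10.9×0.87 = 64.581; total area S = 865.7 m².
ᾱ = 0.0746, so room constant R = A/(1−ᾱ) = 69.787 m².
Lp = Lw + 10 log₁₀(4/R) = 85.5 -12.42 = 73.1 dB.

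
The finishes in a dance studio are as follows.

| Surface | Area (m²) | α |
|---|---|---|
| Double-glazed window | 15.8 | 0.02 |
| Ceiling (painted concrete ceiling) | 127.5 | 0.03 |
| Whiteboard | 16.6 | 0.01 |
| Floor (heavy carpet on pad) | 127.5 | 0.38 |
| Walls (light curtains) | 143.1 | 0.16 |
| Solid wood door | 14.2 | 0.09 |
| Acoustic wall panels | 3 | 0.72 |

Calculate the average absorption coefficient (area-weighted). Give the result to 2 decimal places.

Total surface area S = 447.7 m².
Weighted sum Σ Sα = 79.091.
ᾱ = 79.091 / 447.7 = 0.18.

0.18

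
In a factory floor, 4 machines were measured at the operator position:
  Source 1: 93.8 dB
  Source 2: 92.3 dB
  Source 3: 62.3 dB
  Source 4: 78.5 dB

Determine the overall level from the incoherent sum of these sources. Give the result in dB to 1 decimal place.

Sum in the linear (power) domain: Σ 10^(Lᵢ/10) = 10^(93.8/10) + 10^(92.3/10) + 10^(62.3/10) + 10^(78.5/10) = 4.17e+09.
L_total = 10·log₁₀(4.17e+09) = 96.2 dB.

96.2 dB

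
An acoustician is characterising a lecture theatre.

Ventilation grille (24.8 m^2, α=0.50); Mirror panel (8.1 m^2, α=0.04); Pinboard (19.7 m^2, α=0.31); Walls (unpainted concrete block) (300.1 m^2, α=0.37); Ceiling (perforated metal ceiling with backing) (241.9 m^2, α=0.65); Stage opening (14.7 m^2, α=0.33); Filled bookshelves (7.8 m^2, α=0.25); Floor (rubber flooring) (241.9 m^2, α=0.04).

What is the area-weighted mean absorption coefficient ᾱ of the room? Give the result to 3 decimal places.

0.353

S = Σ Sᵢ = 24.8 + 8.1 + 19.7 + 300.1 + 241.9 + 14.7 + 7.8 + 241.9 = 859.0 m^2.
A = 24.8×0.50 + 8.1×0.04 + 19.7×0.31 + 300.1×0.37 + 241.9×0.65 + 14.7×0.33 + 7.8×0.25 + 241.9×0.04 = 303.580 sabins.
ᾱ = 303.580 / 859.0 = 0.353.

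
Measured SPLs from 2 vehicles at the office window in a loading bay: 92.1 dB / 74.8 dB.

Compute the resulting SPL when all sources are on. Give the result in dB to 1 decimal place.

Converting to relative power and adding: 10^(92.1/10) + 10^(74.8/10) = 1.652e+09.
Back to dB: 10·log₁₀ Σ = 92.2 dB.

92.2 dB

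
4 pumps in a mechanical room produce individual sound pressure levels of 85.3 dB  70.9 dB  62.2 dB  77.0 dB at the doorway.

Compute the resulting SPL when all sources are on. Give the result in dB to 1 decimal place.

86.1 dB

Converting to relative power and adding: 10^(85.3/10) + 10^(70.9/10) + 10^(62.2/10) + 10^(77.0/10) = 4.029e+08.
Back to dB: 10·log₁₀ Σ = 86.1 dB.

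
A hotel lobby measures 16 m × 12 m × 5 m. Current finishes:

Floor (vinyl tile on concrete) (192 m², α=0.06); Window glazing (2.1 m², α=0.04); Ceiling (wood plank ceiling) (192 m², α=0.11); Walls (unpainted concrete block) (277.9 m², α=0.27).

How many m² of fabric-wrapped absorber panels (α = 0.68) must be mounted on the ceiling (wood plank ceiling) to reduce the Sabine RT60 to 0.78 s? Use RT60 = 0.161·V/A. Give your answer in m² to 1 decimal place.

158.6

A₁ = Σ Sᵢαᵢ = 192·0.06 + 2.1·0.04 + 192·0.11 + 277.9·0.27 = 107.757 sabins.
V = 960 m³. Target absorption A₂ = 0.161 × 960 / 0.78 = 198.154 sabins.
Absorption to add: 198.154 − 107.757 = 90.397 sabins.
Net gain per m²: Δα = 0.68 − 0.11 = 0.57.
Area = ΔA/Δα = 90.397/0.57 = 158.6 m².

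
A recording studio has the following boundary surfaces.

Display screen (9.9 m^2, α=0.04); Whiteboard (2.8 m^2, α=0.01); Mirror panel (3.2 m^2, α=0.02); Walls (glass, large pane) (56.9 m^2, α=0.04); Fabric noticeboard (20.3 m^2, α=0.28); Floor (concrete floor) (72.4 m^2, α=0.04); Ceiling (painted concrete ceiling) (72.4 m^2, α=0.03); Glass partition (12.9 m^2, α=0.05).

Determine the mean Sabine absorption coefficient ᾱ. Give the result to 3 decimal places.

0.056

S = Σ Sᵢ = 9.9 + 2.8 + 3.2 + 56.9 + 20.3 + 72.4 + 72.4 + 12.9 = 250.8 m^2.
Weighted sum Σ Sα = 14.161.
ᾱ = A/S = 0.056.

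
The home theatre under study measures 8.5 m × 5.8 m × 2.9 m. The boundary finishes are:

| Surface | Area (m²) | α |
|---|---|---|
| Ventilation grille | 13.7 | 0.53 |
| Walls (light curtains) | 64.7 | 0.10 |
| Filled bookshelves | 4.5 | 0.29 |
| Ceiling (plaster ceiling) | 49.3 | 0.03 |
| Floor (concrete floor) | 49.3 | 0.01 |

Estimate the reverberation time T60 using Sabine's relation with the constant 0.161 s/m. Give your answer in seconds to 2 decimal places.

Equivalent absorption area: A = 13.7×0.53 + 64.7×0.10 + 4.5×0.29 + 49.3×0.03 + 49.3×0.01 = 17.008 m².
V = 8.5·5.8·2.9 = 142.97 m³.
Sabine: RT60 = 0.161 × 142.97 / 17.008 = 1.35 s.

1.35 sec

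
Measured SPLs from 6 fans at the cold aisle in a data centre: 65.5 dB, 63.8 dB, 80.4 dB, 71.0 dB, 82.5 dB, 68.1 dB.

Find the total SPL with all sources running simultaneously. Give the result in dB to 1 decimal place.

Sum in the linear (power) domain: Σ 10^(Lᵢ/10) = 10^(65.5/10) + 10^(63.8/10) + 10^(80.4/10) + 10^(71.0/10) + 10^(82.5/10) + 10^(68.1/10) = 3.125e+08.
Combined level = 10 log₁₀(3.125e+08) = 84.9 dB.

84.9 dB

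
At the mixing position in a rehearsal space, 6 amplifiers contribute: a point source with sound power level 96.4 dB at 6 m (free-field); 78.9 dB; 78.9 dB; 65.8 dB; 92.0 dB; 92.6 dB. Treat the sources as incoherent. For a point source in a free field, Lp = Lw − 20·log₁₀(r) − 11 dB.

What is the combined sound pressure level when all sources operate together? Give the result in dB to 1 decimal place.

95.5 dB

Source at 6 m: Lp = 96.4 − 20·log₁₀(6) − 11 = 69.8 dB.
Converting to relative power and adding: 10^(69.8/10) + 10^(78.9/10) + 10^(78.9/10) + 10^(65.8/10) + 10^(92.0/10) + 10^(92.6/10) = 3.573e+09.
Combined level = 10 log₁₀(3.573e+09) = 95.5 dB.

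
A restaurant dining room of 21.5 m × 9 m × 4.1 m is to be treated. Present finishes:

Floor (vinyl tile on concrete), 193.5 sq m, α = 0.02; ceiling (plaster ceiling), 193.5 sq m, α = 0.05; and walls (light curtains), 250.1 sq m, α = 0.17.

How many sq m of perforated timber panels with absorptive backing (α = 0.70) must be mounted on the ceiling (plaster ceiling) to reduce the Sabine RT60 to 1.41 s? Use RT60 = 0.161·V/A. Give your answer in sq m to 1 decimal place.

53.1

Total absorption A₁ = 193.5·0.02 + 193.5·0.05 + 250.1·0.17
  = 3.870 + 9.675 + 42.517 = 56.062 sq m sabins.
V = 793.35 m³. Target absorption A₂ = 0.161 × 793.35 / 1.41 = 90.588 sabins.
ΔA needed = 90.588 − 56.062 = 34.526 sabins.
Net gain per sq m: Δα = 0.70 − 0.05 = 0.65.
Area = ΔA/Δα = 34.526/0.65 = 53.1 sq m.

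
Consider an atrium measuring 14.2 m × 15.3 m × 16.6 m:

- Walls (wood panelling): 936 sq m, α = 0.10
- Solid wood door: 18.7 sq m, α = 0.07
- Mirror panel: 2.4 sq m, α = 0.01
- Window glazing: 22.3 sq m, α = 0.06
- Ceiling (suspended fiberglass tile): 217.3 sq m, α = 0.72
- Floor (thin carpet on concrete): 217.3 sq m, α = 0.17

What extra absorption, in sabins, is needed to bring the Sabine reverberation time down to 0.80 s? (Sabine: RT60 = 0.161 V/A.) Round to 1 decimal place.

436.1 sabins

Total absorption A₁ = 936·0.10 + 18.7·0.07 + 2.4·0.01 + 22.3·0.06 + 217.3·0.72 + 217.3·0.17
  = 93.600 + 1.309 + 0.024 + 1.338 + 156.456 + 36.941 = 289.668 sq m sabins.
Target A₂ = 0.161·3606.516/0.80 = 725.811 sabins (V = 3606.516 m³).
ΔA = A₂ − A₁ = 725.811 − 289.668 = 436.1 sabins.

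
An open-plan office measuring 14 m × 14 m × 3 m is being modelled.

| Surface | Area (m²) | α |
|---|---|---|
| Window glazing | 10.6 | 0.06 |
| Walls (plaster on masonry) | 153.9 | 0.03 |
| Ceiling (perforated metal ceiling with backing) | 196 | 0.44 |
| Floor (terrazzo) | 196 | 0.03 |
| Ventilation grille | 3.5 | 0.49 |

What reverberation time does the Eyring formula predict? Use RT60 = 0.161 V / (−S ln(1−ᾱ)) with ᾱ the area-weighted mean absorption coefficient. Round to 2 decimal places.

Total surface area S = 10.6 + 153.9 + 196 + 196 + 3.5 = 560.0 m².
Absorption A = 10.6×0.06 + 153.9×0.03 + 196×0.44 + 196×0.03 + 3.5×0.49 = 99.088 sabins.
ᾱ = 99.088 / 560.0 = 0.1769.
Eyring denominator: −S ln(1−ᾱ) = 109.019.
V = 14 × 14 × 3 = 588 m³.
RT60 = 0.161 × 588 / 109.019 = 0.87 s.

0.87 sec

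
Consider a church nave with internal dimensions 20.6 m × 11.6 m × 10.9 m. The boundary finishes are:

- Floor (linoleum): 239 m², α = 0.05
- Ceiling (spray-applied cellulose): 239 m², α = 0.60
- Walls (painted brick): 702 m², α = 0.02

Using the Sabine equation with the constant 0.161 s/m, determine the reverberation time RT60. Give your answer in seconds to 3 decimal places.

Total absorption A = 239×0.05 + 239×0.60 + 702×0.02
  = 11.950 + 143.400 + 14.040 = 169.390 m² sabins.
Volume V = 20.6 × 11.6 × 10.9 = 2604.664 m³.
T = 0.161 V/A = 0.161·2604.664/169.390 = 2.476 s.

2.476 s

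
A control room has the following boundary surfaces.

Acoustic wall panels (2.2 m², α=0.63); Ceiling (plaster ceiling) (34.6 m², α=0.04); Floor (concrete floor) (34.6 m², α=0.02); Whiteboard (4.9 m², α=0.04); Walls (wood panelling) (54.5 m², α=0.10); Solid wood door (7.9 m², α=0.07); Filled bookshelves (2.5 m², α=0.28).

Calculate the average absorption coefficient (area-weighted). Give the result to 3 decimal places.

Total surface area S = 141.2 m².
A = 2.2*0.63 + 34.6*0.04 + 34.6*0.02 + 4.9*0.04 + 54.5*0.10 + 7.9*0.07 + 2.5*0.28 = 10.361 sabins.
ᾱ = 10.361 / 141.2 = 0.073.

0.073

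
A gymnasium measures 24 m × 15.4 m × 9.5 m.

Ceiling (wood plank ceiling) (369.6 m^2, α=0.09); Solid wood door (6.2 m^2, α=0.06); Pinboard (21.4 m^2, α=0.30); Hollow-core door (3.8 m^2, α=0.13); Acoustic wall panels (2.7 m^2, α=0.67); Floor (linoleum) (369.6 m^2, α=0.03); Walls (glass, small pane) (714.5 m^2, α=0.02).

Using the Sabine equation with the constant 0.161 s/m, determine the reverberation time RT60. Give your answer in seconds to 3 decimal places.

8.346 seconds

Total absorption A = 369.6·0.09 + 6.2·0.06 + 21.4·0.30 + 3.8·0.13 + 2.7·0.67 + 369.6·0.03 + 714.5·0.02
  = 33.264 + 0.372 + 6.420 + 0.494 + 1.809 + 11.088 + 14.290 = 67.737 m^2 sabins.
Room volume: 3511.2 m³.
Sabine: RT60 = 0.161 × 3511.2 / 67.737 = 8.346 s.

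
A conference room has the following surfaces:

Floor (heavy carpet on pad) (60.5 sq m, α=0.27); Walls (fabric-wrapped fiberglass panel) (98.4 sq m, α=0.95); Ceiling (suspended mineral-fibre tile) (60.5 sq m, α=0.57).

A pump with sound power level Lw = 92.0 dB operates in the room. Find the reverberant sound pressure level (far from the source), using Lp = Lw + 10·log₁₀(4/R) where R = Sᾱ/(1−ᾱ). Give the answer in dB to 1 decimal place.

A = 144.300 sabins; S = 219.4 sq m.
ᾱ = 144.300/219.4 = 0.6577; R = Sᾱ/(1−ᾱ) = 144.300/(1−0.6577) = 421.560 sq m.
Lp = Lw + 10 log₁₀(4/R) = 92.0 -20.23 = 71.8 dB.

71.8 dB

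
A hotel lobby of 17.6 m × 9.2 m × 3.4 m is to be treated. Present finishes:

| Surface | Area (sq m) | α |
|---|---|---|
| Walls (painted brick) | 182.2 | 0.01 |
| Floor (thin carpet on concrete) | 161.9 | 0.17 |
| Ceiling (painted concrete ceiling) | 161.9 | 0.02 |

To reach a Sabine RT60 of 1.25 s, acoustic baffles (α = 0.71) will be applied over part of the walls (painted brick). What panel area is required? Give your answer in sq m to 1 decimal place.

54.8

Total absorption A₁ = 182.2*0.01 + 161.9*0.17 + 161.9*0.02
  = 1.822 + 27.523 + 3.238 = 32.583 sq m sabins.
Required A₂ = 0.161·550.528/1.25 = 70.908 sabins.
Absorption to add: 70.908 − 32.583 = 38.325 sabins.
Net gain per sq m: Δα = 0.71 − 0.01 = 0.70.
Area = ΔA/Δα = 38.325/0.70 = 54.8 sq m.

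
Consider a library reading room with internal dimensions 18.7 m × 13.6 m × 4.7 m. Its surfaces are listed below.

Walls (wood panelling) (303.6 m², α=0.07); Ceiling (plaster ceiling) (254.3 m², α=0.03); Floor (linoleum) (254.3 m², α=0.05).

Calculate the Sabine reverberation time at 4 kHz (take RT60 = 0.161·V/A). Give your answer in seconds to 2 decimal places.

4.63 sec

Summing Sᵢαᵢ: 21.252 + 7.629 + 12.715 → A = 41.596 sabins.
V = 18.7·13.6·4.7 = 1195.304 m³.
RT60 = 0.161 · V / A = 0.161 × 1195.304 / 41.596 = 4.63 s.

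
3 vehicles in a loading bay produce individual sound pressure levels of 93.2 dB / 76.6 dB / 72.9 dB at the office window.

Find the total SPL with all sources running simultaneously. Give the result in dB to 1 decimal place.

93.3 dB

Converting to relative power and adding: 10^(93.2/10) + 10^(76.6/10) + 10^(72.9/10) = 2.155e+09.
Combined level = 10 log₁₀(2.155e+09) = 93.3 dB.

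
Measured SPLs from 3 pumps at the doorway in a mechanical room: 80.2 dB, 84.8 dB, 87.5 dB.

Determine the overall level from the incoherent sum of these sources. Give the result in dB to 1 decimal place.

89.9 dB

Σ 10^(Lᵢ/10) = 9.69e+08.
L_total = 10·log₁₀(9.69e+08) = 89.9 dB.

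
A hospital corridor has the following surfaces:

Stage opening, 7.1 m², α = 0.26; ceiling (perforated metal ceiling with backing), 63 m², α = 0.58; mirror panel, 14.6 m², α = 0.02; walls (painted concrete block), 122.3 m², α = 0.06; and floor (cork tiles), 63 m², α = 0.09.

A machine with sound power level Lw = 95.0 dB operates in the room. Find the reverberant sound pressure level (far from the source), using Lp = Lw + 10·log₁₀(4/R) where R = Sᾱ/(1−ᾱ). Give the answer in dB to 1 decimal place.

83.0 dB

A = 51.686 sabins; S = 270.0 m².
ᾱ = 0.1914, so room constant R = A/(1−ᾱ) = 63.920 m².
Lp = 95.0 + 10·log₁₀(4/63.920) = 95.0 + (-12.04) = 83.0 dB.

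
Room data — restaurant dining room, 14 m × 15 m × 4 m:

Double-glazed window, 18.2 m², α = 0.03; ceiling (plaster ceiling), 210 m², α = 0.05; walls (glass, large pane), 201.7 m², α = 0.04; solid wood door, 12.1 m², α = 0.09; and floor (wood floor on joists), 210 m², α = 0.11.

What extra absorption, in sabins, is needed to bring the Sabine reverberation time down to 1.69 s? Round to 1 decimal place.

36.7 sabins

A₁ = Σ Sᵢαᵢ = 18.2×0.03 + 210×0.05 + 201.7×0.04 + 12.1×0.09 + 210×0.11 = 43.303 sabins.
Target A₂ = 0.161·840/1.69 = 80.024 sabins (V = 840 m³).
Additional absorption ΔA = 80.024 − 43.303 = 36.7 sabins.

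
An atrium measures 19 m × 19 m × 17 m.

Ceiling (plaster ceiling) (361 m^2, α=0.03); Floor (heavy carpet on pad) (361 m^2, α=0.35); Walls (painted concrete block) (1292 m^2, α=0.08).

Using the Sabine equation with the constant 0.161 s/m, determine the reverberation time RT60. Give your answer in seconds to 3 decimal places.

4.108 seconds

Total absorption A = 361×0.03 + 361×0.35 + 1292×0.08
  = 10.830 + 126.350 + 103.360 = 240.540 m^2 sabins.
Room volume: 6137 m³.
RT60 = 0.161 · V / A = 0.161 × 6137 / 240.540 = 4.108 s.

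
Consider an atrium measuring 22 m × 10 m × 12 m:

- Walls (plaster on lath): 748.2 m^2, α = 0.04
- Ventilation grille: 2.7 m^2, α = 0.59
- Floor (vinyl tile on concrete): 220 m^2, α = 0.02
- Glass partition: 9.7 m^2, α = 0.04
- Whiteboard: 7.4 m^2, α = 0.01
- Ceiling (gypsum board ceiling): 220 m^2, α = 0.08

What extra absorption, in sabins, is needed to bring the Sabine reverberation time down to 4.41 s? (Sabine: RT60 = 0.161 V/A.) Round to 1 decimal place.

Equivalent absorption area: A₁ = 748.2*0.04 + 2.7*0.59 + 220*0.02 + 9.7*0.04 + 7.4*0.01 + 220*0.08 = 53.983 m^2.
Target A₂ = 0.161·2640/4.41 = 96.381 sabins (V = 2640 m³).
Shortfall: 96.381 − 53.983 = 42.4 sabins.

42.4 sabins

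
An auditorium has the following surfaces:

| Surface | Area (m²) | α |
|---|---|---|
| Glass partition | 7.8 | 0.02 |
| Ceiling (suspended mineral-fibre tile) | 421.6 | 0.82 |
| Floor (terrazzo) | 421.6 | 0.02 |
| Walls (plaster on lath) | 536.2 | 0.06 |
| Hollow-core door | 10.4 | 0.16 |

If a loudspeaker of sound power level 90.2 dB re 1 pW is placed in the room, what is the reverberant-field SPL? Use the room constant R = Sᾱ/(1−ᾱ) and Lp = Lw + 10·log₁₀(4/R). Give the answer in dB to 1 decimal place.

A = 388.136 sabins; S = 1397.6 m².
ᾱ = 0.2777, so room constant R = A/(1−ᾱ) = 537.361 m².
Lp = 90.2 + 10·log₁₀(4/537.361) = 90.2 + (-21.28) = 68.9 dB.

68.9 dB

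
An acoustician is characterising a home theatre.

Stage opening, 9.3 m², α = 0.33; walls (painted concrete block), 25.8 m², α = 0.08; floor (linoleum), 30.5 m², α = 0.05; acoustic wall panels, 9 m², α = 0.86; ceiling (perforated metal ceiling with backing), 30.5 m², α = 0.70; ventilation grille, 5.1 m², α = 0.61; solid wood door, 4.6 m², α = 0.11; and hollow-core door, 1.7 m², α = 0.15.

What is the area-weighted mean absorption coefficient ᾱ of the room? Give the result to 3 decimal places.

0.340

S = Σ Sᵢ = 9.3 + 25.8 + 30.5 + 9 + 30.5 + 5.1 + 4.6 + 1.7 = 116.5 m².
Σ(Sᵢαᵢ) = 9.3·0.33 + 25.8·0.08 + 30.5·0.05 + 9·0.86 + 30.5·0.70 + 5.1·0.61 + 4.6·0.11 + 1.7·0.15 = 39.620.
ᾱ = 39.620 / 116.5 = 0.340.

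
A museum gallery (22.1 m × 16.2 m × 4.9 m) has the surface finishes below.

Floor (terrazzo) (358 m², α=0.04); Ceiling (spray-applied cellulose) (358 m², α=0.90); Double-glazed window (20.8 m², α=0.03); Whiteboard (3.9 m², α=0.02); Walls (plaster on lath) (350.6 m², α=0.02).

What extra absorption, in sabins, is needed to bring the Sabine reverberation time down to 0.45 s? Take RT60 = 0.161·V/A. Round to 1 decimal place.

A₁ = Σ Sᵢαᵢ = 358·0.04 + 358·0.90 + 20.8·0.03 + 3.9·0.02 + 350.6·0.02 = 344.234 sabins.
For T = 0.45 s, need A₂ = 0.161·V/T = 0.161·1754.298/0.45 = 627.649 sabins.
ΔA = A₂ − A₁ = 627.649 − 344.234 = 283.4 sabins.

283.4 sabins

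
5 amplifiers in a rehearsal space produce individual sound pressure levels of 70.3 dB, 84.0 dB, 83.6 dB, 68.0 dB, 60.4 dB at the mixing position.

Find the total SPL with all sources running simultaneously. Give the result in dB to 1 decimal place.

Σ 10^(Lᵢ/10) = 4.984e+08.
L_total = 10·log₁₀(4.984e+08) = 87.0 dB.

87.0 dB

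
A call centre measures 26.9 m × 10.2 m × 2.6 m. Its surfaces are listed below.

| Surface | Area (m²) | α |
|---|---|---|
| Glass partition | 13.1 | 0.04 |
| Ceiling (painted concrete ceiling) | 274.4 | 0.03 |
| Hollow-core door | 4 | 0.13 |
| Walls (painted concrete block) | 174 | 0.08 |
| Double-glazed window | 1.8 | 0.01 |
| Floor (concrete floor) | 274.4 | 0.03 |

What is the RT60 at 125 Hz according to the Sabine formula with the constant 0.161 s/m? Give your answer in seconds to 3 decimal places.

Total absorption A = 13.1*0.04 + 274.4*0.03 + 4*0.13 + 174*0.08 + 1.8*0.01 + 274.4*0.03
  = 0.524 + 8.232 + 0.520 + 13.920 + 0.018 + 8.232 = 31.446 m² sabins.
Volume V = 26.9 × 10.2 × 2.6 = 713.388 m³.
RT60 = 0.161 · V / A = 0.161 × 713.388 / 31.446 = 3.652 s.

3.652 seconds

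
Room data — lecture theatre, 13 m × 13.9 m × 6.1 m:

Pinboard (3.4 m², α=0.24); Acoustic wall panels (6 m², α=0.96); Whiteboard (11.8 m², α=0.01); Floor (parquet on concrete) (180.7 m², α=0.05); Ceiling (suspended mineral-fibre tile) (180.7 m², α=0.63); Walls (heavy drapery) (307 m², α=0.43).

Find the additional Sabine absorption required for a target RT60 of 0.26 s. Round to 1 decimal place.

Summing Sᵢαᵢ: 0.816 + 5.760 + 0.118 + 9.035 + 113.841 + 132.010 → A₁ = 261.580 sabins.
V = 1102.27 m³. Required absorption A₂ = 0.161 × 1102.27 / 0.26 = 682.560 sabins.
ΔA = A₂ − A₁ = 682.560 − 261.580 = 421.0 sabins.

421.0 sabins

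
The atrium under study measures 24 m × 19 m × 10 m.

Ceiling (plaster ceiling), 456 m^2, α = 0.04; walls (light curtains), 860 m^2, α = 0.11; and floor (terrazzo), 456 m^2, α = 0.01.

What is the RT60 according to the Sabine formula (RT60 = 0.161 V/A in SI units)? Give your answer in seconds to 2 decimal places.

6.25 seconds

Equivalent absorption area: A = 456·0.04 + 860·0.11 + 456·0.01 = 117.400 m^2.
Volume V = 24 × 19 × 10 = 4560 m³.
Sabine: RT60 = 0.161 × 4560 / 117.400 = 6.25 s.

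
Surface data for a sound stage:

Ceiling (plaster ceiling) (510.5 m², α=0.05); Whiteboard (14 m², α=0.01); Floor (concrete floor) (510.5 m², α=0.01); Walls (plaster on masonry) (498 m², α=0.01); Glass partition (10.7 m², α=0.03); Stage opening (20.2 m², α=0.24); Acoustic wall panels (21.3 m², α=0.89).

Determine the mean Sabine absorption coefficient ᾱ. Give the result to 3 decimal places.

0.038

S = Σ Sᵢ = 510.5 + 14 + 510.5 + 498 + 10.7 + 20.2 + 21.3 = 1585.2 m².
A = 510.5*0.05 + 14*0.01 + 510.5*0.01 + 498*0.01 + 10.7*0.03 + 20.2*0.24 + 21.3*0.89 = 59.876 sabins.
ᾱ = A/S = 0.038.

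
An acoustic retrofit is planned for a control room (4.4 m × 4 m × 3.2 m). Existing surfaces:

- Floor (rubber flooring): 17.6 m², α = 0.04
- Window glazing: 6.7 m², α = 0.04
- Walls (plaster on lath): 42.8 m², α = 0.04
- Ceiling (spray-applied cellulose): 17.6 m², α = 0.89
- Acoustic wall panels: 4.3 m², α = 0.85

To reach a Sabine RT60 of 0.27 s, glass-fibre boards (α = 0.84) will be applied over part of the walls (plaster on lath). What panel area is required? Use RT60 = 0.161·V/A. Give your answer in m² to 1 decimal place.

Summing Sᵢαᵢ: 0.704 + 0.268 + 1.712 + 15.664 + 3.655 → A₁ = 22.003 sabins.
Required A₂ = 0.161·56.32/0.27 = 33.583 sabins.
ΔA needed = 33.583 − 22.003 = 11.580 sabins.
Each m² of panel replacing the walls (plaster on lath) adds (0.84 − 0.04) = 0.80 sabins.
Panel area = 11.580 / 0.80 = 14.5 m².

14.5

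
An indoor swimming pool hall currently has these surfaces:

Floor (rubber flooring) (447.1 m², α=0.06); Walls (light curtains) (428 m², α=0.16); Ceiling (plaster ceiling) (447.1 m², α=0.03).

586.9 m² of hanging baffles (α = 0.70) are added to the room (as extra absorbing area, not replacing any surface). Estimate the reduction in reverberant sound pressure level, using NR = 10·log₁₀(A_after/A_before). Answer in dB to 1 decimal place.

A_before = Σ Sᵢαᵢ = 447.1*0.06 + 428*0.16 + 447.1*0.03 = 108.719 sabins.
Treatment contributes 586.9·0.70 = 410.830 sabins.
New total A_after = 519.549 sabins.
NR = 10·log₁₀(519.549/108.719) = 6.8 dB.

6.8 dB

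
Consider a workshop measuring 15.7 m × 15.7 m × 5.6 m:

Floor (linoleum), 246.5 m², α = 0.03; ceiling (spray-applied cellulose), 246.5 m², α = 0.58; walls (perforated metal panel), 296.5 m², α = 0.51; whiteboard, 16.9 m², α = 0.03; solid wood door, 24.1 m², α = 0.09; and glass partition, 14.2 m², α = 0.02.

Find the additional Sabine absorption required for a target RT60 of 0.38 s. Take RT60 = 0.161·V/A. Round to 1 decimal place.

280.3 sabins

Summing Sᵢαᵢ: 7.395 + 142.970 + 151.215 + 0.507 + 2.169 + 0.284 → A₁ = 304.540 sabins.
For T = 0.38 s, need A₂ = 0.161·V/T = 0.161·1380.344/0.38 = 584.830 sabins.
Additional absorption ΔA = 584.830 − 304.540 = 280.3 sabins.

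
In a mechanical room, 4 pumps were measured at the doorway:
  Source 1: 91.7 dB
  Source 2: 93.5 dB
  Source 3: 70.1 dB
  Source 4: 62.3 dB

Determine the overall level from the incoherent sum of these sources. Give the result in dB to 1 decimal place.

Sum in the linear (power) domain: Σ 10^(Lᵢ/10) = 10^(91.7/10) + 10^(93.5/10) + 10^(70.1/10) + 10^(62.3/10) = 3.73e+09.
Combined level = 10 log₁₀(3.73e+09) = 95.7 dB.

95.7 dB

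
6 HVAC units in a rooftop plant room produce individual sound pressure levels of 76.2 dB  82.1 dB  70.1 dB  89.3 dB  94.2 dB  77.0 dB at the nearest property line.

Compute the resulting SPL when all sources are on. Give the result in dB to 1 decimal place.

95.7 dB

Sum in the linear (power) domain: Σ 10^(Lᵢ/10) = 10^(76.2/10) + 10^(82.1/10) + 10^(70.1/10) + 10^(89.3/10) + 10^(94.2/10) + 10^(77.0/10) = 3.746e+09.
L_total = 10·log₁₀(3.746e+09) = 95.7 dB.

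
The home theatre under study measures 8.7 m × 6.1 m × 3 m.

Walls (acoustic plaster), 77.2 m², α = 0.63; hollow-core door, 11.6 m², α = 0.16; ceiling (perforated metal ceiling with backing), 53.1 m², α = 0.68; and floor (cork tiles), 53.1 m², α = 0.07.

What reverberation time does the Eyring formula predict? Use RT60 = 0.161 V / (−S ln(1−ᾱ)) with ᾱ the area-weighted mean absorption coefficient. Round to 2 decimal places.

S = Σ Sᵢ = 195.0 m².
Absorption A = 77.2·0.63 + 11.6·0.16 + 53.1·0.68 + 53.1·0.07 = 90.317 sabins.
Mean coefficient ᾱ = A/S = 0.4632.
−S·ln(1−ᾱ) = −195.0 × ln(1 − 0.4632) = 121.315.
V = 8.7 × 6.1 × 3 = 159.21 m³.
RT60 = 0.161 × 159.21 / 121.315 = 0.21 s.

0.21 sec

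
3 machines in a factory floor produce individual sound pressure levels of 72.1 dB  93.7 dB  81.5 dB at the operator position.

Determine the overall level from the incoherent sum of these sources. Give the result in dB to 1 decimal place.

94.0 dB

Sum in the linear (power) domain: Σ 10^(Lᵢ/10) = 10^(72.1/10) + 10^(93.7/10) + 10^(81.5/10) = 2.502e+09.
L_total = 10·log₁₀(2.502e+09) = 94.0 dB.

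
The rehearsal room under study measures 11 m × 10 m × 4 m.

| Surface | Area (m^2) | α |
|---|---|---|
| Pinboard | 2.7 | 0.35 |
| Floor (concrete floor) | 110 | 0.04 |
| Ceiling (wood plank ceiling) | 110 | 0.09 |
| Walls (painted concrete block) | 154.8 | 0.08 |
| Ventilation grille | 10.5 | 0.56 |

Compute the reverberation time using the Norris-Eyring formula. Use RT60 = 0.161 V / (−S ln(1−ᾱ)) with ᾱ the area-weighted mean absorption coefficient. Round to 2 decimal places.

2.02 s

Total surface area S = 2.7 + 110 + 110 + 154.8 + 10.5 = 388.0 m^2.
Σ(Sᵢαᵢ) = 2.7·0.35 + 110·0.04 + 110·0.09 + 154.8·0.08 + 10.5·0.56 = 33.509.
Mean coefficient ᾱ = A/S = 0.0864.
Eyring denominator: −S ln(1−ᾱ) = 35.061.
V = 11 × 10 × 4 = 440 m³.
T = 0.161·V/[−S·ln(1−ᾱ)] = 0.161·440/35.061 = 2.02 s.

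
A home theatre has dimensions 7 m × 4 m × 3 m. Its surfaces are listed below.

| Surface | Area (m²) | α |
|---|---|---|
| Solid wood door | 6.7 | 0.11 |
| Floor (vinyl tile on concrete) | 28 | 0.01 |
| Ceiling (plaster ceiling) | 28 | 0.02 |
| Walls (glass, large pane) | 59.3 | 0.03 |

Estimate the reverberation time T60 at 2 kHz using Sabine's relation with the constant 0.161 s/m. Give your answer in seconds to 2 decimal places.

Total absorption A = 6.7·0.11 + 28·0.01 + 28·0.02 + 59.3·0.03
  = 0.737 + 0.280 + 0.560 + 1.779 = 3.356 m² sabins.
Room volume: 84 m³.
T = 0.161 V/A = 0.161·84/3.356 = 4.03 s.

4.03 seconds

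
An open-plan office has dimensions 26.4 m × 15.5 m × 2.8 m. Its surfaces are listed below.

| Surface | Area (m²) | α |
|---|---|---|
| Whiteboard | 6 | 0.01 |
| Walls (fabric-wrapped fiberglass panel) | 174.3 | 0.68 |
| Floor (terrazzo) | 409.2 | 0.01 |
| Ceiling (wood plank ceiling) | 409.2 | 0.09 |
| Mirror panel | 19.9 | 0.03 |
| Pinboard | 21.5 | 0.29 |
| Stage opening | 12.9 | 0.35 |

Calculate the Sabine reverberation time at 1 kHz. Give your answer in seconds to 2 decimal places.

1.08 s

Total absorption A = 6×0.01 + 174.3×0.68 + 409.2×0.01 + 409.2×0.09 + 19.9×0.03 + 21.5×0.29 + 12.9×0.35
  = 0.060 + 118.524 + 4.092 + 36.828 + 0.597 + 6.235 + 4.515 = 170.851 m² sabins.
V = 26.4·15.5·2.8 = 1145.76 m³.
RT60 = 0.161 · V / A = 0.161 × 1145.76 / 170.851 = 1.08 s.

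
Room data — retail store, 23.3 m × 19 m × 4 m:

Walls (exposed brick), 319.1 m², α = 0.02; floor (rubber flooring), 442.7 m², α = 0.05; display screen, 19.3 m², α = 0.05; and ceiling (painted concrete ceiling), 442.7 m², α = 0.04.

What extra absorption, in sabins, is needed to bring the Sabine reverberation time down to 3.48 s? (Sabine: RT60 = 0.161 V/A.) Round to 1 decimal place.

Equivalent absorption area: A₁ = 319.1·0.02 + 442.7·0.05 + 19.3·0.05 + 442.7·0.04 = 47.190 m².
For T = 3.48 s, need A₂ = 0.161·V/T = 0.161·1770.8/3.48 = 81.925 sabins.
Shortfall: 81.925 − 47.190 = 34.7 sabins.

34.7 sabins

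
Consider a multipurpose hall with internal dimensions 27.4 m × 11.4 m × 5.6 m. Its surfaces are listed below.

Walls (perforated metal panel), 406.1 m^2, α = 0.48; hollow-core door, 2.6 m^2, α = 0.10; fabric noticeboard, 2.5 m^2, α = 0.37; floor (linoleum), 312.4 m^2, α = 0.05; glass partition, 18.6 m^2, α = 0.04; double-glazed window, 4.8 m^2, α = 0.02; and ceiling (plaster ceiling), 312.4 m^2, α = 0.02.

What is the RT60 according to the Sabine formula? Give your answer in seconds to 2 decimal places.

1.29 seconds

Total absorption A = 406.1·0.48 + 2.6·0.10 + 2.5·0.37 + 312.4·0.05 + 18.6·0.04 + 4.8·0.02 + 312.4·0.02
  = 194.928 + 0.260 + 0.925 + 15.620 + 0.744 + 0.096 + 6.248 = 218.821 m^2 sabins.
V = 27.4·11.4·5.6 = 1749.216 m³.
RT60 = 0.161 · V / A = 0.161 × 1749.216 / 218.821 = 1.29 s.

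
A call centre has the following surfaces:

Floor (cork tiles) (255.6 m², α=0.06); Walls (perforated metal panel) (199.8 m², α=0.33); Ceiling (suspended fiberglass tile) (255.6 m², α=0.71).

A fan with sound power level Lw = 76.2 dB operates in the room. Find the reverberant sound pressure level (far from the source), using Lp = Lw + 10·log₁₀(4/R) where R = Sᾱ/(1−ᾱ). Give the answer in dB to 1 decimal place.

56.0 dB

Σ(Sᵢαᵢ) = 255.6·0.06 + 199.8·0.33 + 255.6·0.71 = 262.746; total area S = 711.0 m².
ᾱ = 262.746/711.0 = 0.3695; R = Sᾱ/(1−ᾱ) = 262.746/(1−0.3695) = 416.726 m².
Lp = 76.2 + 10·log₁₀(4/416.726) = 76.2 + (-20.18) = 56.0 dB.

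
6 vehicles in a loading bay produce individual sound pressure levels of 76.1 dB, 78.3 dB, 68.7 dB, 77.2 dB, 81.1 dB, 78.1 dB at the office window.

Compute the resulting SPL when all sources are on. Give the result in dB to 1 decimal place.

Converting to relative power and adding: 10^(76.1/10) + 10^(78.3/10) + 10^(68.7/10) + 10^(77.2/10) + 10^(81.1/10) + 10^(78.1/10) = 3.616e+08.
L_total = 10·log₁₀(3.616e+08) = 85.6 dB.

85.6 dB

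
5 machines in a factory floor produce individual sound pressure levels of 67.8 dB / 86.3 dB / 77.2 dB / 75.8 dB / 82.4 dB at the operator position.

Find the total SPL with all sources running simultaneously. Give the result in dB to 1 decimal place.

Sum in the linear (power) domain: Σ 10^(Lᵢ/10) = 10^(67.8/10) + 10^(86.3/10) + 10^(77.2/10) + 10^(75.8/10) + 10^(82.4/10) = 6.969e+08.
L_total = 10·log₁₀(6.969e+08) = 88.4 dB.

88.4 dB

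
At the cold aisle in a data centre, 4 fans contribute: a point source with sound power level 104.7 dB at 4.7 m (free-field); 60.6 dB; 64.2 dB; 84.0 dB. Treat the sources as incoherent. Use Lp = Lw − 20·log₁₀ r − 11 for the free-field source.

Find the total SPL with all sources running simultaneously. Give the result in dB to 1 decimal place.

85.6 dB

Source at 4.7 m: Lp = 104.7 − 20·log₁₀(4.7) − 11 = 80.3 dB.
Σ 10^(Lᵢ/10) = 3.621e+08.
Back to dB: 10·log₁₀ Σ = 85.6 dB.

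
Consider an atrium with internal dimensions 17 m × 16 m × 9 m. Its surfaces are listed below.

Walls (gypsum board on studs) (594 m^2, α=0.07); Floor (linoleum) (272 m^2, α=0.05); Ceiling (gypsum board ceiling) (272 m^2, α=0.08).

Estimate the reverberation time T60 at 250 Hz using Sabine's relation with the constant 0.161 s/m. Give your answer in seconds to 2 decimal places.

5.12 seconds

Equivalent absorption area: A = 594*0.07 + 272*0.05 + 272*0.08 = 76.940 m^2.
Volume V = 17 × 16 × 9 = 2448 m³.
RT60 = 0.161 · V / A = 0.161 × 2448 / 76.940 = 5.12 s.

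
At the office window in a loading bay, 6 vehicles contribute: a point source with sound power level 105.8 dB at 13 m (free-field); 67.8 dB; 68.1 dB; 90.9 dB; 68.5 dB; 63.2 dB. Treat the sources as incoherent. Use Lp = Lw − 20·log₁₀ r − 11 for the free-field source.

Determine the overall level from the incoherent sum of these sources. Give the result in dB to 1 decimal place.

91.0 dB

Source at 13 m: Lp = 105.8 − 20·log₁₀(13) − 11 = 72.5 dB.
Converting to relative power and adding: 10^(72.5/10) + 10^(67.8/10) + 10^(68.1/10) + 10^(90.9/10) + 10^(68.5/10) + 10^(63.2/10) = 1.27e+09.
Back to dB: 10·log₁₀ Σ = 91.0 dB.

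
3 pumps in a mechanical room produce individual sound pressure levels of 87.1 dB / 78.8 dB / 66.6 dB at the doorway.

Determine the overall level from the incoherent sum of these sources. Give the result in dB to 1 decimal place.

Converting to relative power and adding: 10^(87.1/10) + 10^(78.8/10) + 10^(66.6/10) = 5.933e+08.
Combined level = 10 log₁₀(5.933e+08) = 87.7 dB.

87.7 dB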